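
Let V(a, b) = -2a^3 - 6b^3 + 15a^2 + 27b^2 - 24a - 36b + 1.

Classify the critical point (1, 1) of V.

The mixed partial ∂²V/∂a∂b is 0, so the Hessian at any point is diag(V_aa, V_bb) = diag(6(-2a + 5), 18(-2b + 3)).
At (1, 1): H = diag(18, 18).
Both eigenvalues are positive, so H is positive definite: a local minimum.

local minimum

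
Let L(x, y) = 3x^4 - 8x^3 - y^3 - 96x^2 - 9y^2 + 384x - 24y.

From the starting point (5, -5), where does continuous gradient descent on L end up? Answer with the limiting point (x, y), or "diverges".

L is separable, so gradient descent decouples: x follows -∂L/∂x, y follows -∂L/∂y.
∂L/∂x = 12(x - 4)(x - 2)(x + 4); at x=5 this is 324, so x decreases.
∂L/∂y = -3(y + 2)(y + 4); at y=-5 this is -9, so y increases.
x converges to its nearest critical value 4 (a local min of the x-part); y converges to -4. The iterate converges to (4, -4).

(4, -4)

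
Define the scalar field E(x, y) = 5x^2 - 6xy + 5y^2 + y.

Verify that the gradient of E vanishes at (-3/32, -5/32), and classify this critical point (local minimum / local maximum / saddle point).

local minimum

∇E = (10x - 6y, -6x + 10y + 1); substituting (-3/32, -5/32) gives ∇E = (0, 0), so (-3/32, -5/32) is indeed a critical point.
The Hessian of E is constant: H = [[10, -6], [-6, 10]].
det(H) = 10·10 − (-6)² = 64.
det(H) > 0 and tr(H) = 20 > 0, so H is positive definite and the point is a local minimum.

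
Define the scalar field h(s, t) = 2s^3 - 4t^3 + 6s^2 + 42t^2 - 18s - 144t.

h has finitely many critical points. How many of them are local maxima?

1

h separates as a function of s plus a function of t, so ∇h=0 decouples.
∂h/∂s = 6(s - 1)(s + 3) = 0 at s ∈ {-3, 1}; ∂h/∂t = -12(t - 4)(t - 3) = 0 at t ∈ {3, 4}.
The Hessian is diagonal: diag(h_ss, h_tt). Second derivatives: h_ss(-3)=-24, h_ss(1)=24; h_tt(3)=12, h_tt(4)=-12.
Local maxima occur where both diagonal entries negative: (-3, 4). Count: 1.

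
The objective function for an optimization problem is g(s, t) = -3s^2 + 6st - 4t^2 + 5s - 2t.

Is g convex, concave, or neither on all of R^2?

concave

g is quadratic, so its Hessian is the constant matrix H = [[-6, 6], [6, -8]].
det(H) = 12, tr(H) = -14.
det(H) > 0 and tr(H) < 0, so H is negative definite everywhere: concave.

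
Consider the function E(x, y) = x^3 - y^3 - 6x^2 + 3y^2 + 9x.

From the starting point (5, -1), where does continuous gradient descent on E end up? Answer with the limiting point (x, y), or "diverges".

E is separable, so gradient descent decouples: x follows -∂E/∂x, y follows -∂E/∂y.
∂E/∂x = 3(x - 3)(x - 1); at x=5 this is 24, so x decreases.
∂E/∂y = -3y(y - 2); at y=-1 this is -9, so y increases.
x converges to its nearest critical value 3 (a local min of the x-part); y converges to 0. The iterate converges to (3, 0).

(3, 0)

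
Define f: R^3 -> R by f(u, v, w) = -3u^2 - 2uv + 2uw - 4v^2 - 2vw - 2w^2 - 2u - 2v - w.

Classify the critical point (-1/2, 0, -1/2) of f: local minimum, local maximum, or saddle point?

The Hessian is constant: H = [[-6, -2, 2], [-2, -8, -2], [2, -2, -4]].
Leading principal minors: Δ₁ = -6, Δ₂ = 44, Δ₃ = -104.
The minors alternate sign starting negative (−, +, −), so H is negative definite: a local maximum.

local maximum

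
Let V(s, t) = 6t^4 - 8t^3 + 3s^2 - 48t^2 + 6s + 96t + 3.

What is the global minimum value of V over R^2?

V(s,t) separates as P(s) + Q(t) + 3, so its minimum is min P + min Q + 3.
P'(s) = 6s + 6 vanishes at s ∈ {-1}; Q'(t) = 24(t - 2)(t - 1)(t + 2) vanishes at t ∈ {-2, 1, 2}.
Local minima of P (where P''>0): P(-1)=-3. Local minima of Q: Q(-2)=-224, Q(2)=32.
So the global minimum of V is P(-1) + Q(-2) + 3 = -3 − 224 + 3 = -224, attained at (-1, -2).

-224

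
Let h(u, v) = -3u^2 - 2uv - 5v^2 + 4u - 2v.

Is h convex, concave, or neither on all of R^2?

concave

h is quadratic, so its Hessian is the constant matrix H = [[-6, -2], [-2, -10]].
det(H) = 56, tr(H) = -16.
det(H) > 0 and tr(H) < 0, so H is negative definite everywhere: concave.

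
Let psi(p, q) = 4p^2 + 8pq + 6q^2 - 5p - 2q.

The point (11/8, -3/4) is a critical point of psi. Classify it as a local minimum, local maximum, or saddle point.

local minimum

The Hessian of psi is constant: H = [[8, 8], [8, 12]].
det(H) = 8·12 − 8² = 32.
det(H) > 0 and tr(H) = 20 > 0, so H is positive definite and the point is a local minimum.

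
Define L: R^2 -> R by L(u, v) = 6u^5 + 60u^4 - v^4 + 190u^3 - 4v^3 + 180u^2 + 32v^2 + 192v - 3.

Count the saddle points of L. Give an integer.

L separates as a function of u plus a function of v, so ∇L=0 decouples.
∂L/∂u = 30u(u + 1)(u + 3)(u + 4) = 0 at u ∈ {-4, -3, -1, 0}; ∂L/∂v = -4(v - 4)(v + 3)(v + 4) = 0 at v ∈ {-4, -3, 4}.
The Hessian is diagonal: diag(L_uu, L_vv). Second derivatives: L_uu(-4)=-360, L_uu(-3)=180, L_uu(-1)=-180, L_uu(0)=360; L_vv(-4)=-32, L_vv(-3)=28, L_vv(4)=-224.
Saddle points occur where the two diagonal entries have opposite signs: (-4, -3), (-3, -4), (-3, 4), (-1, -3), (0, -4), (0, 4). Count: 6.

6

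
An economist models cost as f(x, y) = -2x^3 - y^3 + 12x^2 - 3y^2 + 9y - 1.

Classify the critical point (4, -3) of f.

The mixed partial ∂²f/∂x∂y is 0, so the Hessian at any point is diag(f_xx, f_yy) = diag(12(-x + 2), -6(y + 1)).
At (4, -3): H = diag(-24, 12).
The eigenvalues have opposite signs, so H is indefinite: a saddle point.

saddle point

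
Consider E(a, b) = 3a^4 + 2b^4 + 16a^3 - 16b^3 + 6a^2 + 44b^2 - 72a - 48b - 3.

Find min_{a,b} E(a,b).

-68

E(a,b) separates as P(a) + Q(b) − 3, so its minimum is min P + min Q − 3.
P'(a) = 12(a - 1)(a + 2)(a + 3) vanishes at a ∈ {-3, -2, 1}; Q'(b) = 8(b - 3)(b - 2)(b - 1) vanishes at b ∈ {1, 2, 3}.
Local minima of P (where P''>0): P(-3)=81, P(1)=-47. Local minima of Q: Q(1)=-18, Q(3)=-18.
So the global minimum of E is P(1) + Q(1) − 3 = -47 − 18 − 3 = -68, attained at (1, 1).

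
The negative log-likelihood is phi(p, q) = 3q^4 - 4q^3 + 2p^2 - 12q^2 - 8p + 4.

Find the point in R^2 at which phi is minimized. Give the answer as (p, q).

(2, 2)

phi(p,q) separates as A(p) + B(q) + 4, so its minimum is min A + min B + 4.
A'(p) = 4p - 8 vanishes at p ∈ {2}; B'(q) = 12q(q - 2)(q + 1) vanishes at q ∈ {-1, 0, 2}.
Local minima of A (where A''>0): A(2)=-8. Local minima of B: B(-1)=-5, B(2)=-32.
So the global minimum of phi is A(2) + B(2) + 4 = -8 − 32 + 4 = -36, attained at (2, 2).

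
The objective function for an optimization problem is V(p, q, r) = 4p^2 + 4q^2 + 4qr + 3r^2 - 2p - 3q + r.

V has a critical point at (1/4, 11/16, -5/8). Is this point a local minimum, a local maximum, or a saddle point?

local minimum

The Hessian is constant: H = [[8, 0, 0], [0, 8, 4], [0, 4, 6]].
Leading principal minors: Δ₁ = 8, Δ₂ = 64, Δ₃ = 256.
All leading minors are positive, so H is positive definite: a local minimum.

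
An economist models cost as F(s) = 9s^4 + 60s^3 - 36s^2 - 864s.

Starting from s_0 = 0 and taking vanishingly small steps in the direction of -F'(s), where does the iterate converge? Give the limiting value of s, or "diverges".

F'(s) = 36(s - 2)(s + 3)(s + 4), so F'(0) = -864.
Gradient descent moves in the -F' direction, i.e. s is increasing.
The nearest critical point in that direction is s = 2, where F'' = 1080 > 0 (a local minimum). The iterate converges there.

2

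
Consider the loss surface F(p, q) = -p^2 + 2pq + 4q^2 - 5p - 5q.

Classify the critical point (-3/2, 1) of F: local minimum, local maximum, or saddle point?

saddle point

The Hessian of F is constant: H = [[-2, 2], [2, 8]].
det(H) = (-2)·8 − 2² = -20.
Since det(H) < 0, H is indefinite and the critical point is a saddle point.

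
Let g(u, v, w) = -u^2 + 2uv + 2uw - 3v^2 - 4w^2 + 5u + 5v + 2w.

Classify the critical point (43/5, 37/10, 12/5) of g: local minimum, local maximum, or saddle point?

local maximum

The Hessian is constant: H = [[-2, 2, 2], [2, -6, 0], [2, 0, -8]].
Leading principal minors: Δ₁ = -2, Δ₂ = 8, Δ₃ = -40.
The minors alternate sign starting negative (−, +, −), so H is negative definite: a local maximum.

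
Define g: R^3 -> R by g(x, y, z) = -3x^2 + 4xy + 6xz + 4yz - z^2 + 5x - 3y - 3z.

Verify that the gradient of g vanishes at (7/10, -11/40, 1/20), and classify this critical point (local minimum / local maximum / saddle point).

saddle point

∇g = (-6x + 4y + 6z + 5, 4x + 4z - 3, 6x + 4y - 2z - 3); substituting (7/10, -11/40, 1/20) gives ∇g = (0, 0, 0), so (7/10, -11/40, 1/20) is indeed a critical point.
The Hessian is constant: H = [[-6, 4, 6], [4, 0, 4], [6, 4, -2]].
Leading principal minors: Δ₁ = -6, Δ₂ = -16, Δ₃ = 320.
The minors fit neither the all-positive nor the alternating-sign pattern, so H is indefinite: a saddle point.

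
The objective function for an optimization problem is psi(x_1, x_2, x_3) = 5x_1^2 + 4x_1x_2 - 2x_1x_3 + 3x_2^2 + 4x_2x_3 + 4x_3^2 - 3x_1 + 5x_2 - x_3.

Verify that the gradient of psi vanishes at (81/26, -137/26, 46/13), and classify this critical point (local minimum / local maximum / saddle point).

∇psi = (10x_1 + 4x_2 - 2x_3 - 3, 4x_1 + 6x_2 + 4x_3 + 5, -2x_1 + 4x_2 + 8x_3 - 1); substituting (81/26, -137/26, 46/13) gives ∇psi = (0, 0, 0), so (81/26, -137/26, 46/13) is indeed a critical point.
The Hessian is constant: H = [[10, 4, -2], [4, 6, 4], [-2, 4, 8]].
Leading principal minors: Δ₁ = 10, Δ₂ = 44, Δ₃ = 104.
All leading minors are positive, so H is positive definite: a local minimum.

local minimum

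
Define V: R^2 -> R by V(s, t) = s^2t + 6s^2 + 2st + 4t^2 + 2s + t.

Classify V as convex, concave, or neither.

The term s^2t is cubic, so the Hessian is not constant.
∂²V/∂s² = 2t + 12, which takes both signs as t varies (negative for sufficiently negative t). A diagonal entry of the Hessian changing sign means the Hessian is neither positive- nor negative-semidefinite on all of R^2.

neither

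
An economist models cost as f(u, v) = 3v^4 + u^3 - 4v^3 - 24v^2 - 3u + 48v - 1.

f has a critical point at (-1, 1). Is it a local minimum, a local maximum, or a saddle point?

The mixed partial ∂²f/∂u∂v is 0, so the Hessian at any point is diag(f_uu, f_vv) = diag(6u, 12(3v^2 - 2v - 4)).
At (-1, 1): H = diag(-6, -36).
Both eigenvalues are negative, so H is negative definite: a local maximum.

local maximum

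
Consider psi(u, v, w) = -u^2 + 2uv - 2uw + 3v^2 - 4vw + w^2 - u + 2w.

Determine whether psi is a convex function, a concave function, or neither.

neither

psi is quadratic, so its Hessian is the constant matrix H = [[-2, 2, -2], [2, 6, -4], [-2, -4, 2]].
Leading principal minors: -2, -16, 8.
Neither pattern holds ⇒ H is indefinite ⇒ neither convex nor concave.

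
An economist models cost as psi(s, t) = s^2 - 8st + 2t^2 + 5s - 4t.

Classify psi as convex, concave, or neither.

neither

psi is quadratic, so its Hessian is the constant matrix H = [[2, -8], [-8, 4]].
det(H) = -56, tr(H) = 6.
det(H) < 0, so H is indefinite: neither convex nor concave.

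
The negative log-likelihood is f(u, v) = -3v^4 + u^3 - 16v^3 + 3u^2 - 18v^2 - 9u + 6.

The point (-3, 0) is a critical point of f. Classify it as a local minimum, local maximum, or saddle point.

The mixed partial ∂²f/∂u∂v is 0, so the Hessian at any point is diag(f_uu, f_vv) = diag(6(u + 1), -12(3v^2 + 8v + 3)).
At (-3, 0): H = diag(-12, -36).
Both eigenvalues are negative, so H is negative definite: a local maximum.

local maximum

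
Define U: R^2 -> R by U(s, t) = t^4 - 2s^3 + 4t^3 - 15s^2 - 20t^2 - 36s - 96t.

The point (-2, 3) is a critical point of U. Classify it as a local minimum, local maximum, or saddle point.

The mixed partial ∂²U/∂s∂t is 0, so the Hessian at any point is diag(U_ss, U_tt) = diag(-6(2s + 5), 4(3t^2 + 6t - 10)).
At (-2, 3): H = diag(-6, 140).
The eigenvalues have opposite signs, so H is indefinite: a saddle point.

saddle point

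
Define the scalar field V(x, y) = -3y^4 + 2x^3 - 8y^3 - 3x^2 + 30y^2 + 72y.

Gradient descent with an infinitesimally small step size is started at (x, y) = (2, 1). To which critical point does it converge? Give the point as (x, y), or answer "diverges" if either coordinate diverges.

(1, -1)

V is separable, so gradient descent decouples: x follows -∂V/∂x, y follows -∂V/∂y.
∂V/∂x = 6x(x - 1); at x=2 this is 12, so x decreases.
∂V/∂y = -12(y - 2)(y + 1)(y + 3); at y=1 this is 96, so y decreases.
x converges to its nearest critical value 1 (a local min of the x-part); y converges to -1. The iterate converges to (1, -1).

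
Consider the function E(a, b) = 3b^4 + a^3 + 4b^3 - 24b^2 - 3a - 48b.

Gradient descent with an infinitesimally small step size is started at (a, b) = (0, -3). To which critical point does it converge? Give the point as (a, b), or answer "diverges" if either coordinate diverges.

E is separable, so gradient descent decouples: a follows -∂E/∂a, b follows -∂E/∂b.
∂E/∂a = 3(a - 1)(a + 1); at a=0 this is -3, so a increases.
∂E/∂b = 12(b - 2)(b + 1)(b + 2); at b=-3 this is -120, so b increases.
a converges to its nearest critical value 1 (a local min of the a-part); b converges to -2. The iterate converges to (1, -2).

(1, -2)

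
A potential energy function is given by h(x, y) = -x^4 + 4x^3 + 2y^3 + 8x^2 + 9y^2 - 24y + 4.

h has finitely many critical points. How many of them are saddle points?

h separates as a function of x plus a function of y, so ∇h=0 decouples.
∂h/∂x = -4x(x - 4)(x + 1) = 0 at x ∈ {-1, 0, 4}; ∂h/∂y = 6(y - 1)(y + 4) = 0 at y ∈ {-4, 1}.
The Hessian is diagonal: diag(h_xx, h_yy). Second derivatives: h_xx(-1)=-20, h_xx(0)=16, h_xx(4)=-80; h_yy(-4)=-30, h_yy(1)=30.
Saddle points occur where the two diagonal entries have opposite signs: (-1, 1), (0, -4), (4, 1). Count: 3.

3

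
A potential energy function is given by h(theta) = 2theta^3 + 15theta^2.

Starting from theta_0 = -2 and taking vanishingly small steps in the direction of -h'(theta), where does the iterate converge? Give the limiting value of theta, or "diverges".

h'(theta) = 6theta(theta + 5), so h'(-2) = -36.
Gradient descent moves in the -h' direction, i.e. theta is increasing.
The nearest critical point in that direction is theta = 0, where h'' = 30 > 0 (a local minimum). The iterate converges there.

0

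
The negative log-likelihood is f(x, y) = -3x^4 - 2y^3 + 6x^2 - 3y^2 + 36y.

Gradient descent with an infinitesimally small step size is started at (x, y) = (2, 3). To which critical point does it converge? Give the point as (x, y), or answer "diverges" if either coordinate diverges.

diverges

f is separable, so gradient descent decouples: x follows -∂f/∂x, y follows -∂f/∂y.
∂f/∂x = -12x(x - 1)(x + 1); at x=2 this is -72, so x increases.
∂f/∂y = -6(y - 2)(y + 3); at y=3 this is -36, so y increases.
The x-coordinate has no critical point in that direction and runs off to infinity.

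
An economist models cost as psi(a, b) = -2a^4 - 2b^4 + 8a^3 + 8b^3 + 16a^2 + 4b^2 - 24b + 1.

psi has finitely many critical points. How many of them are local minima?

1

psi separates as a function of a plus a function of b, so ∇psi=0 decouples.
∂psi/∂a = -8a(a - 4)(a + 1) = 0 at a ∈ {-1, 0, 4}; ∂psi/∂b = -8(b - 3)(b - 1)(b + 1) = 0 at b ∈ {-1, 1, 3}.
The Hessian is diagonal: diag(psi_aa, psi_bb). Second derivatives: psi_aa(-1)=-40, psi_aa(0)=32, psi_aa(4)=-160; psi_bb(-1)=-64, psi_bb(1)=32, psi_bb(3)=-64.
Local minima occur where both diagonal entries positive: (0, 1). Count: 1.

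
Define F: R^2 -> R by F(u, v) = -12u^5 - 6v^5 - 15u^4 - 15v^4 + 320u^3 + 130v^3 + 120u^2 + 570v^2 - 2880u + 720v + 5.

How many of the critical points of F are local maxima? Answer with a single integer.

4

F separates as a function of u plus a function of v, so ∇F=0 decouples.
∂F/∂u = -60(u - 3)(u - 2)(u + 2)(u + 4) = 0 at u ∈ {-4, -2, 2, 3}; ∂F/∂v = -30(v - 4)(v + 1)(v + 2)(v + 3) = 0 at v ∈ {-3, -2, -1, 4}.
The Hessian is diagonal: diag(F_uu, F_vv). Second derivatives: F_uu(-4)=5040, F_uu(-2)=-2400, F_uu(2)=1440, F_uu(3)=-2100; F_vv(-3)=420, F_vv(-2)=-180, F_vv(-1)=300, F_vv(4)=-6300.
Local maxima occur where both diagonal entries negative: (-2, -2), (-2, 4), (3, -2), (3, 4). Count: 4.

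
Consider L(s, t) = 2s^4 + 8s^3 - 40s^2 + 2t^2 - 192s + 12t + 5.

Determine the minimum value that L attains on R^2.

L(s,t) separates as P(s) + Q(t) + 5, so its minimum is min P + min Q + 5.
P'(s) = 8(s - 3)(s + 2)(s + 4) vanishes at s ∈ {-4, -2, 3}; Q'(t) = 4(t + 3) vanishes at t ∈ {-3}.
Local minima of P (where P''>0): P(-4)=128, P(3)=-558. Local minima of Q: Q(-3)=-18.
So the global minimum of L is P(3) + Q(-3) + 5 = -558 − 18 + 5 = -571, attained at (3, -3).

-571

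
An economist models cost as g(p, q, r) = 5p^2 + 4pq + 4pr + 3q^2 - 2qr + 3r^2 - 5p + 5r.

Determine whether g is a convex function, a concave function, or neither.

g is quadratic, so its Hessian is the constant matrix H = [[10, 4, 4], [4, 6, -2], [4, -2, 6]].
Leading principal minors: 10, 44, 64.
All positive ⇒ H ≻ 0 ⇒ convex.

convex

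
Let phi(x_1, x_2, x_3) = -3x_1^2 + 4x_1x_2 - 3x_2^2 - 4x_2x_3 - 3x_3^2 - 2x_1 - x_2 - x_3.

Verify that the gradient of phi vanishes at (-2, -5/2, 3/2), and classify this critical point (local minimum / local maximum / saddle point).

local maximum

∇phi = (-6x_1 + 4x_2 - 2, 4x_1 - 6x_2 - 4x_3 - 1, -4x_2 - 6x_3 - 1); substituting (-2, -5/2, 3/2) gives ∇phi = (0, 0, 0), so (-2, -5/2, 3/2) is indeed a critical point.
The Hessian is constant: H = [[-6, 4, 0], [4, -6, -4], [0, -4, -6]].
Leading principal minors: Δ₁ = -6, Δ₂ = 20, Δ₃ = -24.
The minors alternate sign starting negative (−, +, −), so H is negative definite: a local maximum.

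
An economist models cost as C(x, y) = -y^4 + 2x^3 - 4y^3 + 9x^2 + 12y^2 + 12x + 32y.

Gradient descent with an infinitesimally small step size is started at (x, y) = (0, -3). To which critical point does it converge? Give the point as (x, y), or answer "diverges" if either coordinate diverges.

C is separable, so gradient descent decouples: x follows -∂C/∂x, y follows -∂C/∂y.
∂C/∂x = 6(x + 1)(x + 2); at x=0 this is 12, so x decreases.
∂C/∂y = -4(y - 2)(y + 1)(y + 4); at y=-3 this is -40, so y increases.
x converges to its nearest critical value -1 (a local min of the x-part); y converges to -1. The iterate converges to (-1, -1).

(-1, -1)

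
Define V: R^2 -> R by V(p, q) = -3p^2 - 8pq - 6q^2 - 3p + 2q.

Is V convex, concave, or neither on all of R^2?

V is quadratic, so its Hessian is the constant matrix H = [[-6, -8], [-8, -12]].
det(H) = 8, tr(H) = -18.
det(H) > 0 and tr(H) < 0, so H is negative definite everywhere: concave.

concave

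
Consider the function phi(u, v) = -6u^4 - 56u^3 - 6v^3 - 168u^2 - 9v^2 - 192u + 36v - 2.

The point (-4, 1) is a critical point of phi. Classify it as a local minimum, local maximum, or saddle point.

The mixed partial ∂²phi/∂u∂v is 0, so the Hessian at any point is diag(phi_uu, phi_vv) = diag(-24(3u^2 + 14u + 14), -18(2v + 1)).
At (-4, 1): H = diag(-144, -54).
Both eigenvalues are negative, so H is negative definite: a local maximum.

local maximum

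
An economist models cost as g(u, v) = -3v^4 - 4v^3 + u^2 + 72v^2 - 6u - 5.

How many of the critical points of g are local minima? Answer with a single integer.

g separates as a function of u plus a function of v, so ∇g=0 decouples.
∂g/∂u = 2(u - 3) = 0 at u ∈ {3}; ∂g/∂v = -12v(v - 3)(v + 4) = 0 at v ∈ {-4, 0, 3}.
The Hessian is diagonal: diag(g_uu, g_vv). Second derivatives: g_uu(3)=2; g_vv(-4)=-336, g_vv(0)=144, g_vv(3)=-252.
Local minima occur where both diagonal entries positive: (3, 0). Count: 1.

1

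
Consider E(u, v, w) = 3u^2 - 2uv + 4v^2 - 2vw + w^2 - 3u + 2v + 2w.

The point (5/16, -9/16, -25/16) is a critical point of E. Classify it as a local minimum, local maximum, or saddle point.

The Hessian is constant: H = [[6, -2, 0], [-2, 8, -2], [0, -2, 2]].
Leading principal minors: Δ₁ = 6, Δ₂ = 44, Δ₃ = 64.
All leading minors are positive, so H is positive definite: a local minimum.

local minimum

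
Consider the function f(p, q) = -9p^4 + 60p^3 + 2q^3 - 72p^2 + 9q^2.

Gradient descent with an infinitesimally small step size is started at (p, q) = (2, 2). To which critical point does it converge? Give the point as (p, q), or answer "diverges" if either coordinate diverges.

f is separable, so gradient descent decouples: p follows -∂f/∂p, q follows -∂f/∂q.
∂f/∂p = -36p(p - 4)(p - 1); at p=2 this is 144, so p decreases.
∂f/∂q = 6q(q + 3); at q=2 this is 60, so q decreases.
p converges to its nearest critical value 1 (a local min of the p-part); q converges to 0. The iterate converges to (1, 0).

(1, 0)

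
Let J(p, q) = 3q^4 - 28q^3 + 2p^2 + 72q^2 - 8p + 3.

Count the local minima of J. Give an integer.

J separates as a function of p plus a function of q, so ∇J=0 decouples.
∂J/∂p = 4(p - 2) = 0 at p ∈ {2}; ∂J/∂q = 12q(q - 4)(q - 3) = 0 at q ∈ {0, 3, 4}.
The Hessian is diagonal: diag(J_pp, J_qq). Second derivatives: J_pp(2)=4; J_qq(0)=144, J_qq(3)=-36, J_qq(4)=48.
Local minima occur where both diagonal entries positive: (2, 0), (2, 4). Count: 2.

2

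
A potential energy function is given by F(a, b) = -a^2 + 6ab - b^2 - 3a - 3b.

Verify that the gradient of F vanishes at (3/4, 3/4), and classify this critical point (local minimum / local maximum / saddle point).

saddle point

∇F = (-2a + 6b - 3, 6a - 2b - 3); substituting (3/4, 3/4) gives ∇F = (0, 0), so (3/4, 3/4) is indeed a critical point.
The Hessian of F is constant: H = [[-2, 6], [6, -2]].
det(H) = (-2)·(-2) − 6² = -32.
Since det(H) < 0, H is indefinite and the critical point is a saddle point.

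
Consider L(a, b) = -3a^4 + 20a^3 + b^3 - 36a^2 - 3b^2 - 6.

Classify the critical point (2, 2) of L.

local minimum

The mixed partial ∂²L/∂a∂b is 0, so the Hessian at any point is diag(L_aa, L_bb) = diag(12(-3a^2 + 10a - 6), 6(b - 1)).
At (2, 2): H = diag(24, 6).
Both eigenvalues are positive, so H is positive definite: a local minimum.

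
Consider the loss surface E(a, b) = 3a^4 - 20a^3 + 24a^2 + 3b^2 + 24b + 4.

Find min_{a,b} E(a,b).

-172

E(a,b) separates as P(a) + Q(b) + 4, so its minimum is min P + min Q + 4.
P'(a) = 12a(a - 4)(a - 1) vanishes at a ∈ {0, 1, 4}; Q'(b) = 6b + 24 vanishes at b ∈ {-4}.
Local minima of P (where P''>0): P(0)=0, P(4)=-128. Local minima of Q: Q(-4)=-48.
So the global minimum of E is P(4) + Q(-4) + 4 = -128 − 48 + 4 = -172, attained at (4, -4).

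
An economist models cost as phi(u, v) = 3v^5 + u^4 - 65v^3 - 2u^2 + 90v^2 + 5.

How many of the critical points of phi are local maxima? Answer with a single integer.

2

phi separates as a function of u plus a function of v, so ∇phi=0 decouples.
∂phi/∂u = 4u(u - 1)(u + 1) = 0 at u ∈ {-1, 0, 1}; ∂phi/∂v = 15v(v - 3)(v - 1)(v + 4) = 0 at v ∈ {-4, 0, 1, 3}.
The Hessian is diagonal: diag(phi_uu, phi_vv). Second derivatives: phi_uu(-1)=8, phi_uu(0)=-4, phi_uu(1)=8; phi_vv(-4)=-2100, phi_vv(0)=180, phi_vv(1)=-150, phi_vv(3)=630.
Local maxima occur where both diagonal entries negative: (0, -4), (0, 1). Count: 2.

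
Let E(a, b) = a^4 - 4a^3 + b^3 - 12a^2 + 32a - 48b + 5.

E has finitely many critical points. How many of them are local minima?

2

E separates as a function of a plus a function of b, so ∇E=0 decouples.
∂E/∂a = 4(a - 4)(a - 1)(a + 2) = 0 at a ∈ {-2, 1, 4}; ∂E/∂b = 3(b - 4)(b + 4) = 0 at b ∈ {-4, 4}.
The Hessian is diagonal: diag(E_aa, E_bb). Second derivatives: E_aa(-2)=72, E_aa(1)=-36, E_aa(4)=72; E_bb(-4)=-24, E_bb(4)=24.
Local minima occur where both diagonal entries positive: (-2, 4), (4, 4). Count: 2.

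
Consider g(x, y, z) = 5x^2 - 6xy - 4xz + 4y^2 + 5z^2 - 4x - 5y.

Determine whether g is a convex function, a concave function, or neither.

g is quadratic, so its Hessian is the constant matrix H = [[10, -6, -4], [-6, 8, 0], [-4, 0, 10]].
Leading principal minors: 10, 44, 312.
All positive ⇒ H ≻ 0 ⇒ convex.

convex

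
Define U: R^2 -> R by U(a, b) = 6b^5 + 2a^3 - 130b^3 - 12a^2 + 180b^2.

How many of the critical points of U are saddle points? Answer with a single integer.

4

U separates as a function of a plus a function of b, so ∇U=0 decouples.
∂U/∂a = 6a(a - 4) = 0 at a ∈ {0, 4}; ∂U/∂b = 30b(b - 3)(b - 1)(b + 4) = 0 at b ∈ {-4, 0, 1, 3}.
The Hessian is diagonal: diag(U_aa, U_bb). Second derivatives: U_aa(0)=-24, U_aa(4)=24; U_bb(-4)=-4200, U_bb(0)=360, U_bb(1)=-300, U_bb(3)=1260.
Saddle points occur where the two diagonal entries have opposite signs: (0, 0), (0, 3), (4, -4), (4, 1). Count: 4.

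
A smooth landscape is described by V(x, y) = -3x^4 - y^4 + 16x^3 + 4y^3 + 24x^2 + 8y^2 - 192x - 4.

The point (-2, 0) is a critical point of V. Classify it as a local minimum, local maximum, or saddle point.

saddle point

The mixed partial ∂²V/∂x∂y is 0, so the Hessian at any point is diag(V_xx, V_yy) = diag(12(-3x^2 + 8x + 4), 4(-3y^2 + 6y + 4)).
At (-2, 0): H = diag(-288, 16).
The eigenvalues have opposite signs, so H is indefinite: a saddle point.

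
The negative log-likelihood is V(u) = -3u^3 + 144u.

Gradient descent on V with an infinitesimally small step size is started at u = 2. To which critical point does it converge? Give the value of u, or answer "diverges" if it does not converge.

V'(u) = -9(u - 4)(u + 4), so V'(2) = 108.
Gradient descent moves in the -V' direction, i.e. u is decreasing.
The nearest critical point in that direction is u = -4, where V'' = 72 > 0 (a local minimum). The iterate converges there.

-4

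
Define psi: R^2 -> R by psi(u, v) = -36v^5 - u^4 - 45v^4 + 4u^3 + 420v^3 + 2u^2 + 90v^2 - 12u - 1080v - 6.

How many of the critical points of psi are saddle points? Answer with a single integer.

6

psi separates as a function of u plus a function of v, so ∇psi=0 decouples.
∂psi/∂u = -4(u - 3)(u - 1)(u + 1) = 0 at u ∈ {-1, 1, 3}; ∂psi/∂v = -180(v - 2)(v - 1)(v + 1)(v + 3) = 0 at v ∈ {-3, -1, 1, 2}.
The Hessian is diagonal: diag(psi_uu, psi_vv). Second derivatives: psi_uu(-1)=-32, psi_uu(1)=16, psi_uu(3)=-32; psi_vv(-3)=7200, psi_vv(-1)=-2160, psi_vv(1)=1440, psi_vv(2)=-2700.
Saddle points occur where the two diagonal entries have opposite signs: (-1, -3), (-1, 1), (1, -1), (1, 2), (3, -3), (3, 1). Count: 6.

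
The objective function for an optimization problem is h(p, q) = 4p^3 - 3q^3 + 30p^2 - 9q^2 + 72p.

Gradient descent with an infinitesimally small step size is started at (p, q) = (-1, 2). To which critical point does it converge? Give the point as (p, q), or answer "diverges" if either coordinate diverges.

h is separable, so gradient descent decouples: p follows -∂h/∂p, q follows -∂h/∂q.
∂h/∂p = 12(p + 2)(p + 3); at p=-1 this is 24, so p decreases.
∂h/∂q = -9q(q + 2); at q=2 this is -72, so q increases.
The q-coordinate has no critical point in that direction and runs off to infinity.

diverges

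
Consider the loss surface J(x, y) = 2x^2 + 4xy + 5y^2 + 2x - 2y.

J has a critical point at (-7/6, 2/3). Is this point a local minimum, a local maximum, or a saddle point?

The Hessian of J is constant: H = [[4, 4], [4, 10]].
det(H) = 4·10 − 4² = 24.
det(H) > 0 and tr(H) = 14 > 0, so H is positive definite and the point is a local minimum.

local minimum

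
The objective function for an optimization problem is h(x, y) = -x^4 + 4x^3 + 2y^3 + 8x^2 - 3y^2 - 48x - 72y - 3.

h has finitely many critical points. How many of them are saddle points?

3

h separates as a function of x plus a function of y, so ∇h=0 decouples.
∂h/∂x = -4(x - 3)(x - 2)(x + 2) = 0 at x ∈ {-2, 2, 3}; ∂h/∂y = 6(y - 4)(y + 3) = 0 at y ∈ {-3, 4}.
The Hessian is diagonal: diag(h_xx, h_yy). Second derivatives: h_xx(-2)=-80, h_xx(2)=16, h_xx(3)=-20; h_yy(-3)=-42, h_yy(4)=42.
Saddle points occur where the two diagonal entries have opposite signs: (-2, 4), (2, -3), (3, 4). Count: 3.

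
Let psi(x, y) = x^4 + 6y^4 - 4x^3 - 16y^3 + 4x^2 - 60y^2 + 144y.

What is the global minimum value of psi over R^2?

-304

psi(x,y) separates as P(x) + Q(y), so its minimum is min P + min Q.
P'(x) = 4x(x - 2)(x - 1) vanishes at x ∈ {0, 1, 2}; Q'(y) = 24(y - 3)(y - 1)(y + 2) vanishes at y ∈ {-2, 1, 3}.
Local minima of P (where P''>0): P(0)=0, P(2)=0. Local minima of Q: Q(-2)=-304, Q(3)=-54.
So the global minimum of psi is P(0) + Q(-2) = 0 − 304 = -304, attained at (0, -2).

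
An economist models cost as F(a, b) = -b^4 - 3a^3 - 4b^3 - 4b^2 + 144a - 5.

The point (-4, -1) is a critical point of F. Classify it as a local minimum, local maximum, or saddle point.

The mixed partial ∂²F/∂a∂b is 0, so the Hessian at any point is diag(F_aa, F_bb) = diag(-18a, -4(3b^2 + 6b + 2)).
At (-4, -1): H = diag(72, 4).
Both eigenvalues are positive, so H is positive definite: a local minimum.

local minimum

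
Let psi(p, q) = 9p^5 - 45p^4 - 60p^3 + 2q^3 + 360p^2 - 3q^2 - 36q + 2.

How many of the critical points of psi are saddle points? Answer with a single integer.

4

psi separates as a function of p plus a function of q, so ∇psi=0 decouples.
∂psi/∂p = 45p(p - 4)(p - 2)(p + 2) = 0 at p ∈ {-2, 0, 2, 4}; ∂psi/∂q = 6(q - 3)(q + 2) = 0 at q ∈ {-2, 3}.
The Hessian is diagonal: diag(psi_pp, psi_qq). Second derivatives: psi_pp(-2)=-2160, psi_pp(0)=720, psi_pp(2)=-720, psi_pp(4)=2160; psi_qq(-2)=-30, psi_qq(3)=30.
Saddle points occur where the two diagonal entries have opposite signs: (-2, 3), (0, -2), (2, 3), (4, -2). Count: 4.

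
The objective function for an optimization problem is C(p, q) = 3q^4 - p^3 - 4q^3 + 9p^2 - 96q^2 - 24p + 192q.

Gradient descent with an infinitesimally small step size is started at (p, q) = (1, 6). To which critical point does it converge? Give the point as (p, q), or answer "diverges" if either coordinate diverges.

C is separable, so gradient descent decouples: p follows -∂C/∂p, q follows -∂C/∂q.
∂C/∂p = -3(p - 4)(p - 2); at p=1 this is -9, so p increases.
∂C/∂q = 12(q - 4)(q - 1)(q + 4); at q=6 this is 1200, so q decreases.
p converges to its nearest critical value 2 (a local min of the p-part); q converges to 4. The iterate converges to (2, 4).

(2, 4)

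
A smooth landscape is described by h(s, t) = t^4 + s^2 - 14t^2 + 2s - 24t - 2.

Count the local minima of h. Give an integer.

h separates as a function of s plus a function of t, so ∇h=0 decouples.
∂h/∂s = 2(s + 1) = 0 at s ∈ {-1}; ∂h/∂t = 4(t - 3)(t + 1)(t + 2) = 0 at t ∈ {-2, -1, 3}.
The Hessian is diagonal: diag(h_ss, h_tt). Second derivatives: h_ss(-1)=2; h_tt(-2)=20, h_tt(-1)=-16, h_tt(3)=80.
Local minima occur where both diagonal entries positive: (-1, -2), (-1, 3). Count: 2.

2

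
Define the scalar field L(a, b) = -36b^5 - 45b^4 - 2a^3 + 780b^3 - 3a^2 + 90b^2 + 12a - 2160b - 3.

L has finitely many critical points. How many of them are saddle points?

4

L separates as a function of a plus a function of b, so ∇L=0 decouples.
∂L/∂a = -6(a - 1)(a + 2) = 0 at a ∈ {-2, 1}; ∂L/∂b = -180(b - 3)(b - 1)(b + 1)(b + 4) = 0 at b ∈ {-4, -1, 1, 3}.
The Hessian is diagonal: diag(L_aa, L_bb). Second derivatives: L_aa(-2)=18, L_aa(1)=-18; L_bb(-4)=18900, L_bb(-1)=-4320, L_bb(1)=3600, L_bb(3)=-10080.
Saddle points occur where the two diagonal entries have opposite signs: (-2, -1), (-2, 3), (1, -4), (1, 1). Count: 4.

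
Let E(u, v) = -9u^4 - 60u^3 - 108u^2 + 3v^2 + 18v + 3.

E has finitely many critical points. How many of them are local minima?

E separates as a function of u plus a function of v, so ∇E=0 decouples.
∂E/∂u = -36u(u + 2)(u + 3) = 0 at u ∈ {-3, -2, 0}; ∂E/∂v = 6(v + 3) = 0 at v ∈ {-3}.
The Hessian is diagonal: diag(E_uu, E_vv). Second derivatives: E_uu(-3)=-108, E_uu(-2)=72, E_uu(0)=-216; E_vv(-3)=6.
Local minima occur where both diagonal entries positive: (-2, -3). Count: 1.

1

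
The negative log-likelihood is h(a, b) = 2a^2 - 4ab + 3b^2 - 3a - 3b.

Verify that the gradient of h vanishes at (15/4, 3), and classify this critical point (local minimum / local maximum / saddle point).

∇h = (4a - 4b - 3, -4a + 6b - 3); substituting (15/4, 3) gives ∇h = (0, 0), so (15/4, 3) is indeed a critical point.
The Hessian of h is constant: H = [[4, -4], [-4, 6]].
det(H) = 4·6 − (-4)² = 8.
det(H) > 0 and tr(H) = 10 > 0, so H is positive definite and the point is a local minimum.

local minimum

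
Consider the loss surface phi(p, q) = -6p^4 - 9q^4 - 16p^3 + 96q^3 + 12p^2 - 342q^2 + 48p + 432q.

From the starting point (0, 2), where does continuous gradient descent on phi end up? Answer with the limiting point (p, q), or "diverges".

phi is separable, so gradient descent decouples: p follows -∂phi/∂p, q follows -∂phi/∂q.
∂phi/∂p = -24(p - 1)(p + 1)(p + 2); at p=0 this is 48, so p decreases.
∂phi/∂q = -36(q - 4)(q - 3)(q - 1); at q=2 this is -72, so q increases.
p converges to its nearest critical value -1 (a local min of the p-part); q converges to 3. The iterate converges to (-1, 3).

(-1, 3)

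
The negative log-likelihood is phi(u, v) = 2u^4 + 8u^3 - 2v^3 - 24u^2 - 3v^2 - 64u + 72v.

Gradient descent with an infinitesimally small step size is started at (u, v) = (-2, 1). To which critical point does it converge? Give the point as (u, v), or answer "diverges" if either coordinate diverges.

phi is separable, so gradient descent decouples: u follows -∂phi/∂u, v follows -∂phi/∂v.
∂phi/∂u = 8(u - 2)(u + 1)(u + 4); at u=-2 this is 64, so u decreases.
∂phi/∂v = -6(v - 3)(v + 4); at v=1 this is 60, so v decreases.
u converges to its nearest critical value -4 (a local min of the u-part); v converges to -4. The iterate converges to (-4, -4).

(-4, -4)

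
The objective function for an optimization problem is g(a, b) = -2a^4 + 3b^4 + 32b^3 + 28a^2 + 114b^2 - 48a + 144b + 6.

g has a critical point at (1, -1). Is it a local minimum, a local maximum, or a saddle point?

The mixed partial ∂²g/∂a∂b is 0, so the Hessian at any point is diag(g_aa, g_bb) = diag(8(-3a^2 + 7), 12(3b^2 + 16b + 19)).
At (1, -1): H = diag(32, 72).
Both eigenvalues are positive, so H is positive definite: a local minimum.

local minimum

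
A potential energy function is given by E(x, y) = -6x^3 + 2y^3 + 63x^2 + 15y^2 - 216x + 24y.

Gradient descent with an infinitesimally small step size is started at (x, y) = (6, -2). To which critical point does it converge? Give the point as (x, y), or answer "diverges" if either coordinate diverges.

diverges

E is separable, so gradient descent decouples: x follows -∂E/∂x, y follows -∂E/∂y.
∂E/∂x = -18(x - 4)(x - 3); at x=6 this is -108, so x increases.
∂E/∂y = 6(y + 1)(y + 4); at y=-2 this is -12, so y increases.
The x-coordinate has no critical point in that direction and runs off to infinity.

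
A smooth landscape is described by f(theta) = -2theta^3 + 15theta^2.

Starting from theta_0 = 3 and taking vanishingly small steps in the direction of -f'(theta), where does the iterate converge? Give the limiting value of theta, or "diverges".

0

f'(theta) = -6theta(theta - 5), so f'(3) = 36.
Gradient descent moves in the -f' direction, i.e. theta is decreasing.
The nearest critical point in that direction is theta = 0, where f'' = 30 > 0 (a local minimum). The iterate converges there.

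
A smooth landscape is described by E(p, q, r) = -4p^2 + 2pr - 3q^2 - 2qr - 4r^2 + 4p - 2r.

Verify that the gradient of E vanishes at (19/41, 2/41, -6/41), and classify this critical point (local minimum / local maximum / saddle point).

∇E = (-8p + 2r + 4, -6q - 2r, 2p - 2q - 8r - 2); substituting (19/41, 2/41, -6/41) gives ∇E = (0, 0, 0), so (19/41, 2/41, -6/41) is indeed a critical point.
The Hessian is constant: H = [[-8, 0, 2], [0, -6, -2], [2, -2, -8]].
Leading principal minors: Δ₁ = -8, Δ₂ = 48, Δ₃ = -328.
The minors alternate sign starting negative (−, +, −), so H is negative definite: a local maximum.

local maximum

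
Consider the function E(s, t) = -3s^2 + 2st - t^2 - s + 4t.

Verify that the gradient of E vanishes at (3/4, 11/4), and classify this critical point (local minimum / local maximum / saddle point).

local maximum

∇E = (-6s + 2t - 1, 2s - 2t + 4); substituting (3/4, 11/4) gives ∇E = (0, 0), so (3/4, 11/4) is indeed a critical point.
The Hessian of E is constant: H = [[-6, 2], [2, -2]].
det(H) = (-6)·(-2) − 2² = 8.
det(H) > 0 and tr(H) = -8 < 0, so H is negative definite and the point is a local maximum.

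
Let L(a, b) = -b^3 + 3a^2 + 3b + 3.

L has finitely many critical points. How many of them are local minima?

L separates as a function of a plus a function of b, so ∇L=0 decouples.
∂L/∂a = 6a = 0 at a ∈ {0}; ∂L/∂b = -3(b - 1)(b + 1) = 0 at b ∈ {-1, 1}.
The Hessian is diagonal: diag(L_aa, L_bb). Second derivatives: L_aa(0)=6; L_bb(-1)=6, L_bb(1)=-6.
Local minima occur where both diagonal entries positive: (0, -1). Count: 1.

1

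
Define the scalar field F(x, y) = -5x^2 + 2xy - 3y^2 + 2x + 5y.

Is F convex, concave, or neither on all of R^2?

concave

F is quadratic, so its Hessian is the constant matrix H = [[-10, 2], [2, -6]].
det(H) = 56, tr(H) = -16.
det(H) > 0 and tr(H) < 0, so H is negative definite everywhere: concave.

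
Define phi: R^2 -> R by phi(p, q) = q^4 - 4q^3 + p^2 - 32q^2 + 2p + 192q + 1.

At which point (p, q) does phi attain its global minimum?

(-1, -4)

phi(p,q) separates as A(p) + B(q) + 1, so its minimum is min A + min B + 1.
A'(p) = 2p + 2 vanishes at p ∈ {-1}; B'(q) = 4(q - 4)(q - 3)(q + 4) vanishes at q ∈ {-4, 3, 4}.
Local minima of A (where A''>0): A(-1)=-1. Local minima of B: B(-4)=-768, B(4)=256.
So the global minimum of phi is A(-1) + B(-4) + 1 = -1 − 768 + 1 = -768, attained at (-1, -4).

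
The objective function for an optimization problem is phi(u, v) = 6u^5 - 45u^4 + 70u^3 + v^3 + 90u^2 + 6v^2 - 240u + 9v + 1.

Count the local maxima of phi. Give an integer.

2

phi separates as a function of u plus a function of v, so ∇phi=0 decouples.
∂phi/∂u = 30(u - 4)(u - 2)(u - 1)(u + 1) = 0 at u ∈ {-1, 1, 2, 4}; ∂phi/∂v = 3(v + 1)(v + 3) = 0 at v ∈ {-3, -1}.
The Hessian is diagonal: diag(phi_uu, phi_vv). Second derivatives: phi_uu(-1)=-900, phi_uu(1)=180, phi_uu(2)=-180, phi_uu(4)=900; phi_vv(-3)=-6, phi_vv(-1)=6.
Local maxima occur where both diagonal entries negative: (-1, -3), (2, -3). Count: 2.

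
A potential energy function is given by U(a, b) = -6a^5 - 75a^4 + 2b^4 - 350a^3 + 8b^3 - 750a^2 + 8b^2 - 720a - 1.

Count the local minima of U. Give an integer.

U separates as a function of a plus a function of b, so ∇U=0 decouples.
∂U/∂a = -30(a + 1)(a + 2)(a + 3)(a + 4) = 0 at a ∈ {-4, -3, -2, -1}; ∂U/∂b = 8b(b + 1)(b + 2) = 0 at b ∈ {-2, -1, 0}.
The Hessian is diagonal: diag(U_aa, U_bb). Second derivatives: U_aa(-4)=180, U_aa(-3)=-60, U_aa(-2)=60, U_aa(-1)=-180; U_bb(-2)=16, U_bb(-1)=-8, U_bb(0)=16.
Local minima occur where both diagonal entries positive: (-4, -2), (-4, 0), (-2, -2), (-2, 0). Count: 4.

4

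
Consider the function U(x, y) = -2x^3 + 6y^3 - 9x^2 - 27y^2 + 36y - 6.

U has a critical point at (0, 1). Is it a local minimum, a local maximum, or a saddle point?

The mixed partial ∂²U/∂x∂y is 0, so the Hessian at any point is diag(U_xx, U_yy) = diag(-6(2x + 3), 18(2y - 3)).
At (0, 1): H = diag(-18, -18).
Both eigenvalues are negative, so H is negative definite: a local maximum.

local maximum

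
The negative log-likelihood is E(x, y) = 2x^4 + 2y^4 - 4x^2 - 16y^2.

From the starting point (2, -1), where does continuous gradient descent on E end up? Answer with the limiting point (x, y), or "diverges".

E is separable, so gradient descent decouples: x follows -∂E/∂x, y follows -∂E/∂y.
∂E/∂x = 8x(x - 1)(x + 1); at x=2 this is 48, so x decreases.
∂E/∂y = 8y(y - 2)(y + 2); at y=-1 this is 24, so y decreases.
x converges to its nearest critical value 1 (a local min of the x-part); y converges to -2. The iterate converges to (1, -2).

(1, -2)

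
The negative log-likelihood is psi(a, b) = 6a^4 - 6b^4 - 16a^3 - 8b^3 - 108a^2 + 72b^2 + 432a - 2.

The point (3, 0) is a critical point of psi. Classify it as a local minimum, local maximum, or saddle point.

The mixed partial ∂²psi/∂a∂b is 0, so the Hessian at any point is diag(psi_aa, psi_bb) = diag(24(3a^2 - 4a - 9), 24(-3b^2 - 2b + 6)).
At (3, 0): H = diag(144, 144).
Both eigenvalues are positive, so H is positive definite: a local minimum.

local minimum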